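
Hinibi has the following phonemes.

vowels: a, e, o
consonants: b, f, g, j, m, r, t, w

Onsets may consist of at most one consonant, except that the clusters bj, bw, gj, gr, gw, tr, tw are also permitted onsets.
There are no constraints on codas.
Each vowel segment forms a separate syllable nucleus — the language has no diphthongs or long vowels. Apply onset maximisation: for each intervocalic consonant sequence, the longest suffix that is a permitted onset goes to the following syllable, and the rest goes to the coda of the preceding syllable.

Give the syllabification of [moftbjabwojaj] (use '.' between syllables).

Vowels present: o, a, o, a; each is a nucleus, giving 4 syllables.
Between /o/ (V1) and /a/ (V2): /ftbj/ splits as /ft/ + /bj/ (/bj/ is the longest suffix that is a licit onset).
Between /a/ (V2) and /o/ (V3): /bw/ — entire cluster is a permitted onset → onset /bw/, coda ∅.
Between /o/ (V3) and /a/ (V4): /j/ is a single consonant, so it becomes the next onset.

moft.bja.bwo.jaj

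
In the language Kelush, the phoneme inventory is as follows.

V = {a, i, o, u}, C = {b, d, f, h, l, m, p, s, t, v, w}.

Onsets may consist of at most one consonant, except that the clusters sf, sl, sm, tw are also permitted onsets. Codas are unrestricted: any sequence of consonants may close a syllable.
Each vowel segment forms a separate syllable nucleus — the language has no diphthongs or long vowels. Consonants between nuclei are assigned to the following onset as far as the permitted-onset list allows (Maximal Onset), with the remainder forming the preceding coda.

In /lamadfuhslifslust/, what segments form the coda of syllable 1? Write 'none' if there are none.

Vowels present: a, a, u, i, u; each is a nucleus, giving 5 syllables.
Between /a/ (V1) and /a/ (V2): /m/ is a single consonant, so it becomes the next onset.
Between /a/ (V2) and /u/ (V3): /df/ splits as /d/ + /f/ (/f/ is the longest suffix that is a licit onset).
Between /u/ (V3) and /i/ (V4): cluster /hsl/ — the longest permitted-onset suffix is /sl/; onset = /sl/, preceding coda = /h/.
Between /i/ (V4) and /u/ (V5): cluster /fsl/ — the longest permitted-onset suffix is /sl/; onset = /sl/, preceding coda = /f/.
Result: la.mad.fuh.slif.slust.
Syllable 1 is /la/: onset /l/, nucleus /a/, coda ∅.

none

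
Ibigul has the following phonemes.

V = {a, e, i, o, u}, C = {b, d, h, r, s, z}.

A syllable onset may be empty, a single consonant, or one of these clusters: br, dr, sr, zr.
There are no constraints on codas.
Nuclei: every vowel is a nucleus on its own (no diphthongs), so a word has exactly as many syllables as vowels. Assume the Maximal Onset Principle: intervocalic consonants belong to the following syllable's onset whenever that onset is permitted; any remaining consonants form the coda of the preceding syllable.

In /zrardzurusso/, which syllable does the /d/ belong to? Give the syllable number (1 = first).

Vowels present: a, u, u, o; each is a nucleus, giving 4 syllables.
V1 /a/ – V2 /u/: cluster /rdz/ — the longest permitted-onset suffix is /z/; onset = /z/, preceding coda = /rd/.
V2 /u/ – V3 /u/: /r/ is a single consonant, so it becomes the next onset.
V3 /u/ – V4 /o/: /ss/; trying suffixes from longest down, /s/ is the first permitted one, so coda /s/ | onset /s/.
Syllabification: zrard.zu.rus.so.
The /d/ is in the coda of syllable 1 (/zrard/).

1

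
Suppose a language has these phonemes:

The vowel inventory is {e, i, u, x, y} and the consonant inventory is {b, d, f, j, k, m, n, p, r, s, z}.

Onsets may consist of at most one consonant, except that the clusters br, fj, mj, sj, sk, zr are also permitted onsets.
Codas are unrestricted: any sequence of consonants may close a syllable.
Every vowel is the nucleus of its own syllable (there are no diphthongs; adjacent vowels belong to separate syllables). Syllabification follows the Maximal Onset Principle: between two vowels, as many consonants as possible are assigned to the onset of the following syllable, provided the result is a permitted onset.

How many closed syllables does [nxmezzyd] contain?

Vowels present: x, e, y; each is a nucleus, giving 3 syllables.
/x…e/ gap (V1→V2): /m/ is a single consonant, so it becomes the next onset.
/e…y/ gap (V2→V3): /zz/ splits as /z/ + /z/ (/z/ is the longest suffix that is a licit onset).
Result: nx.mez.zyd.
Classifying each syllable: /nx/ (open), /mez/ (closed), /zyd/ (closed).
Closed syllables: 2.

2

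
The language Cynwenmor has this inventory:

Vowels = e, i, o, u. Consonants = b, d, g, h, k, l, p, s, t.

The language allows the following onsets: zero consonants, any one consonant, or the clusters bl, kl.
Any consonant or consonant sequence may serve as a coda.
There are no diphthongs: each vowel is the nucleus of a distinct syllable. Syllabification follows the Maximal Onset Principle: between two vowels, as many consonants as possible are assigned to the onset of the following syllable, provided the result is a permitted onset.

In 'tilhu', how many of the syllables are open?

1

The vowels are i, u — 2 nuclei, so 2 syllables.
V1 /i/ – V2 /u/: /lh/; trying suffixes from longest down, /h/ is the first permitted one, so coda /l/ | onset /h/.
Putting it together: til.hu.
Classifying each syllable: /til/ (closed), /hu/ (open).
Open syllables: 1.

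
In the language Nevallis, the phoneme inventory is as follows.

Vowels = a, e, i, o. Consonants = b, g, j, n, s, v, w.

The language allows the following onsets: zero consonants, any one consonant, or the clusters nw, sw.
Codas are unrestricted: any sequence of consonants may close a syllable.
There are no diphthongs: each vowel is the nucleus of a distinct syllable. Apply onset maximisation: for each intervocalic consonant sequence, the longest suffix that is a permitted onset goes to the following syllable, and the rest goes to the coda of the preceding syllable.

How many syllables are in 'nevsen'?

2

The vowels are e, e — 2 nuclei, so 2 syllables.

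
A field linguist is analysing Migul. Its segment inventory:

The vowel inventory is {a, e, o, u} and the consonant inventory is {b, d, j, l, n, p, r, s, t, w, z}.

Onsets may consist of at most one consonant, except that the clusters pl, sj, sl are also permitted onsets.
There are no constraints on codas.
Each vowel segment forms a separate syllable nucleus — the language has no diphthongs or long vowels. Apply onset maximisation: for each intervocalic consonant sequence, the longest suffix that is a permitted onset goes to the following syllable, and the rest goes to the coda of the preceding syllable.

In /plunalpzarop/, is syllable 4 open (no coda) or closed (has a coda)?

Vowels present: u, a, a, o; each is a nucleus, giving 4 syllables.
/u…a/ gap (V1→V2): /n/ → onset of the next syllable (single consonants are always licit onsets).
/a…a/ gap (V2→V3): /lpz/; trying suffixes from longest down, /z/ is the first permitted one, so coda /lp/ | onset /z/.
/a…o/ gap (V3→V4): just /r/ — single C goes to the following onset.
So the parse is plu.nalp.za.rop.
Syllable 4 is /rop/ with coda /p/, so it is closed.

closed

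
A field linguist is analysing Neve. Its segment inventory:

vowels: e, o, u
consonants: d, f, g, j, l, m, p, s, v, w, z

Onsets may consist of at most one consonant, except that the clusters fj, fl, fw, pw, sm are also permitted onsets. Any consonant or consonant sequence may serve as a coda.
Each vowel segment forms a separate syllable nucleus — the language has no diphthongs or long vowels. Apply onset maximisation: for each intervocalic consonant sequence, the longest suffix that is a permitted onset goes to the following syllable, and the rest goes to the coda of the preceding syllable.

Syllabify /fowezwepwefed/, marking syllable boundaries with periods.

Nuclei (vowels): o, e, e, e, e → 5 syllables.
V1 /o/ – V2 /e/: /w/ is a single consonant, so it becomes the next onset.
V2 /e/ – V3 /e/: /zw/ splits as /z/ + /w/ (/w/ is the longest suffix that is a licit onset).
V3 /e/ – V4 /e/: /pw/ is a licit onset in full, so it all attaches to the next syllable.
V4 /e/ – V5 /e/: /f/ is a single consonant, so it becomes the next onset.

fo.wez.we.pwe.fed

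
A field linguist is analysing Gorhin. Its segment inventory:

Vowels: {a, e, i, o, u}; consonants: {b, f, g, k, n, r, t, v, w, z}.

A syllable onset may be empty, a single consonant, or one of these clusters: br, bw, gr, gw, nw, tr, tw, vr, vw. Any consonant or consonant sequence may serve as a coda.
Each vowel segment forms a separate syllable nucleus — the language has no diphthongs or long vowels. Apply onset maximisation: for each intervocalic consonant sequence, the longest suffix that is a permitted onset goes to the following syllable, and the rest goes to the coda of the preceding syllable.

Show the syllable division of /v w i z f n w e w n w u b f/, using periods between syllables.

vwizf.nwew.nwubf

Vowels present: i, e, u; each is a nucleus, giving 3 syllables.
σ1/σ2 boundary: /zfnw/ splits as /zf/ + /nw/ (/nw/ is the longest suffix that is a licit onset).
σ2/σ3 boundary: /wnw/; trying suffixes from longest down, /nw/ is the first permitted one, so coda /w/ | onset /nw/.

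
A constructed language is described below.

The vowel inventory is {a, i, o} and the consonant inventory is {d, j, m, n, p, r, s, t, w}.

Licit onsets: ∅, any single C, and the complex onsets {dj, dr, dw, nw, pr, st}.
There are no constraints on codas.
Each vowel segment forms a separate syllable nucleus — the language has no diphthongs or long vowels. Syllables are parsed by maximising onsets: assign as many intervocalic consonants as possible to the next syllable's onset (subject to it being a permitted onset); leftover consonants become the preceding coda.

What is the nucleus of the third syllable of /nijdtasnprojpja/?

o

Nuclei (vowels): i, a, o, a → 4 syllables.
The third nucleus (vowel 3 from the left) is /o/.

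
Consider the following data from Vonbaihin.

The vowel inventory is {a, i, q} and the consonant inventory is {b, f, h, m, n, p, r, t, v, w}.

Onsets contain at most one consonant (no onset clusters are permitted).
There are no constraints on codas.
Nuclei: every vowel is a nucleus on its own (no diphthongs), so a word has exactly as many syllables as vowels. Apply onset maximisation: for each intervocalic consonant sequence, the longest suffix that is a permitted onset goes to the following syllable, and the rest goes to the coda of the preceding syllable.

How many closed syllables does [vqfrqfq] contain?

The vowels are q, q, q — 3 nuclei, so 3 syllables.
/q…q/ gap (V1→V2): /fr/ splits as /f/ + /r/ (/r/ is the longest suffix that is a licit onset).
/q…q/ gap (V2→V3): /f/ → onset of the next syllable (single consonants are always licit onsets).
So the parse is vqf.rq.fq.
Classifying each syllable: /vqf/ (closed), /rq/ (open), /fq/ (open).
Closed syllables: 1.

1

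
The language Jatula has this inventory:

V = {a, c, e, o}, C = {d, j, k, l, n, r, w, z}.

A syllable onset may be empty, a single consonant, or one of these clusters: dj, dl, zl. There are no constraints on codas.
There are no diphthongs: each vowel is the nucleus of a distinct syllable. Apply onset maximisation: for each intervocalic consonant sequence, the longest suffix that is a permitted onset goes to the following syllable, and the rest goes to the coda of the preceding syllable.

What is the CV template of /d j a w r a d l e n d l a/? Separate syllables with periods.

CCVC.CV.CCVC.CCV

Vowels present: a, a, e, a; each is a nucleus, giving 4 syllables.
Between /a/ (V1) and /a/ (V2): /wr/; trying suffixes from longest down, /r/ is the first permitted one, so coda /w/ | onset /r/.
Between /a/ (V2) and /e/ (V3): /dl/ — entire cluster is a permitted onset → onset /dl/, coda ∅.
Between /e/ (V3) and /a/ (V4): /ndl/ splits as /n/ + /dl/ (/dl/ is the longest suffix that is a licit onset).
Putting it together: djaw.ra.dlen.dla.
Mapping each syllable to C/V: /djaw/ → CCVC, /ra/ → CV, /dlen/ → CCVC, /dla/ → CCV.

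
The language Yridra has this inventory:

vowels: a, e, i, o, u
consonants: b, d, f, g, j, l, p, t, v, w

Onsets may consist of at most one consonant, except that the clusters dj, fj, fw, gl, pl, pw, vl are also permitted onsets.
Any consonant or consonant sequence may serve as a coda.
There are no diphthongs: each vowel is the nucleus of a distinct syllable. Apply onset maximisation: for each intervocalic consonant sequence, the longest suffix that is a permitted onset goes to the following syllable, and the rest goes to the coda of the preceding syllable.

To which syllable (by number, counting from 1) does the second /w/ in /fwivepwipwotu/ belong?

3

Vowels present: i, e, i, o, u; each is a nucleus, giving 5 syllables.
σ1/σ2 boundary: /v/ is a single consonant, so it becomes the next onset.
σ2/σ3 boundary: cluster /pw/ — /pw/ is itself a permitted onset, so the whole cluster goes right; preceding coda = ∅.
σ3/σ4 boundary: /pw/ — entire cluster is a permitted onset → onset /pw/, coda ∅.
σ4/σ5 boundary: /t/ → onset of the next syllable (single consonants are always licit onsets).
Result: fwi.ve.pwi.pwo.tu.
The second /w/ is in the onset of syllable 3 (/pwi/).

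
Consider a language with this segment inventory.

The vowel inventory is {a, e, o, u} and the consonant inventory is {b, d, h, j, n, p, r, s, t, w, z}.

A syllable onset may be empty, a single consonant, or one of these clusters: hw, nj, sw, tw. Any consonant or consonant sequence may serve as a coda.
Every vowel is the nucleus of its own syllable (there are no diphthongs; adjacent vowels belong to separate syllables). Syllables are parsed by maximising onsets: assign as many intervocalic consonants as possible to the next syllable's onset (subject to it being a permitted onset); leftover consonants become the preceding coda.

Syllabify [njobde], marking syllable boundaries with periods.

njob.de

Nuclei (vowels): o, e → 2 syllables.
Between /o/ (V1) and /e/ (V2): /bd/ splits as /b/ + /d/ (/d/ is the longest suffix that is a licit onset).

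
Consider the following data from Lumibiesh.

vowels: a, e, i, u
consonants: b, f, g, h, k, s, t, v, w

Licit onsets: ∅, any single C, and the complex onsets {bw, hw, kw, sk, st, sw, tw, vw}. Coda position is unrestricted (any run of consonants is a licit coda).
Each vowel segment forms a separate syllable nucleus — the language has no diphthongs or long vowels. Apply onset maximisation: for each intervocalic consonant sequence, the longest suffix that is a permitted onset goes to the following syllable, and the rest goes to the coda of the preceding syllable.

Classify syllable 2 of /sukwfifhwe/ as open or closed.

Nuclei (vowels): u, i, e → 3 syllables.
σ1/σ2 boundary: /kwf/ — longest licit onset from the right is /f/, leaving /kw/ as coda.
σ2/σ3 boundary: /fhw/ — longest licit onset from the right is /hw/, leaving /f/ as coda.
So the parse is sukw.fif.hwe.
Syllable 2 is /fif/ with coda /f/, so it is closed.

closed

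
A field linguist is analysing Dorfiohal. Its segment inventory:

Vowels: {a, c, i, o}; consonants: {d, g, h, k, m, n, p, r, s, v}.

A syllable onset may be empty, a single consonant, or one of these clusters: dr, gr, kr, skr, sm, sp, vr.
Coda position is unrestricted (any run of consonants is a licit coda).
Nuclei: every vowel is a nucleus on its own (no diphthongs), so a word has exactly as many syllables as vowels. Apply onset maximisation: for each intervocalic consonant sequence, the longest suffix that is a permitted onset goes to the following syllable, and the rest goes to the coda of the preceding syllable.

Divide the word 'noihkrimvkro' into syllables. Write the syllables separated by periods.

Nuclei (vowels): o, i, i, o → 4 syllables.
/o…i/ gap (V1→V2): hiatus — the boundary sits between the two vowels.
/i…i/ gap (V2→V3): /hkr/ — longest licit onset from the right is /kr/, leaving /h/ as coda.
/i…o/ gap (V3→V4): /mvkr/ — longest licit onset from the right is /kr/, leaving /mv/ as coda.

no.ih.krimv.kro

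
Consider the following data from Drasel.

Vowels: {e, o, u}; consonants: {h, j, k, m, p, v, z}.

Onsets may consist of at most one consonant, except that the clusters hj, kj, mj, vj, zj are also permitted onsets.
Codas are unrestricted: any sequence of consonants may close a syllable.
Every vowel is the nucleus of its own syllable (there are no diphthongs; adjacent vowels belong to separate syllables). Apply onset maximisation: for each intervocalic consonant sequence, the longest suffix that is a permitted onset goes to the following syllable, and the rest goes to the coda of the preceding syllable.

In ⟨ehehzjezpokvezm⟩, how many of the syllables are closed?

Vowels present: e, e, e, o, e; each is a nucleus, giving 5 syllables.
Between /e/ (V1) and /e/ (V2): /h/ → onset of the next syllable (single consonants are always licit onsets).
Between /e/ (V2) and /e/ (V3): /hzj/ — longest licit onset from the right is /zj/, leaving /h/ as coda.
Between /e/ (V3) and /o/ (V4): /zp/ splits as /z/ + /p/ (/p/ is the longest suffix that is a licit onset).
Between /o/ (V4) and /e/ (V5): cluster /kv/ — the longest permitted-onset suffix is /v/; onset = /v/, preceding coda = /k/.
So the parse is e.heh.zjez.pok.vezm.
Classifying each syllable: /e/ (open), /heh/ (closed), /zjez/ (closed), /pok/ (closed), /vezm/ (closed).
Closed syllables: 4.

4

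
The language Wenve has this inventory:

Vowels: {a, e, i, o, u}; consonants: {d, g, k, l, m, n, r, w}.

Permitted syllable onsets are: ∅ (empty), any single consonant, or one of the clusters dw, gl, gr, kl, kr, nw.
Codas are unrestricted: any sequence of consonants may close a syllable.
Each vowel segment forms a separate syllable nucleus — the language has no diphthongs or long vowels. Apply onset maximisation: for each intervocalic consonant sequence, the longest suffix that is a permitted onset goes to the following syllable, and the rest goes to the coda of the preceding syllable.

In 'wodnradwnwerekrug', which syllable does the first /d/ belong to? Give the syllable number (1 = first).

The vowels are o, a, e, e, u — 5 nuclei, so 5 syllables.
Between /o/ (V1) and /a/ (V2): /dnr/ splits as /dn/ + /r/ (/r/ is the longest suffix that is a licit onset).
Between /a/ (V2) and /e/ (V3): /dwnw/; trying suffixes from longest down, /nw/ is the first permitted one, so coda /dw/ | onset /nw/.
Between /e/ (V3) and /e/ (V4): /r/ → onset of the next syllable (single consonants are always licit onsets).
Between /e/ (V4) and /u/ (V5): /kr/ — entire cluster is a permitted onset → onset /kr/, coda ∅.
Result: wodn.radw.nwe.re.krug.
The first /d/ is in the coda of syllable 1 (/wodn/).

1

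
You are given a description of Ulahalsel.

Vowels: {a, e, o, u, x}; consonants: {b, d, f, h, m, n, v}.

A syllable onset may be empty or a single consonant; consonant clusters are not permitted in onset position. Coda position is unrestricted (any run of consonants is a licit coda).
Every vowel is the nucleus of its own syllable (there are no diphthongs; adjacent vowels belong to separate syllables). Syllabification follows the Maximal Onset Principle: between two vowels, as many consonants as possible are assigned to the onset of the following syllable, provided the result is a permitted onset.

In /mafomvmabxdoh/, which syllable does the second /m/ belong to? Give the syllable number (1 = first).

2

Nuclei (vowels): a, o, a, x, o → 5 syllables.
V1 /a/ – V2 /o/: /f/ → onset of the next syllable (single consonants are always licit onsets).
V2 /o/ – V3 /a/: /mvm/ splits as /mv/ + /m/ (/m/ is the longest suffix that is a licit onset).
V3 /a/ – V4 /x/: /b/ is a single consonant, so it becomes the next onset.
V4 /x/ – V5 /o/: /d/ → onset of the next syllable (single consonants are always licit onsets).
Syllabification: ma.fomv.ma.bx.doh.
The second /m/ is in the coda of syllable 2 (/fomv/).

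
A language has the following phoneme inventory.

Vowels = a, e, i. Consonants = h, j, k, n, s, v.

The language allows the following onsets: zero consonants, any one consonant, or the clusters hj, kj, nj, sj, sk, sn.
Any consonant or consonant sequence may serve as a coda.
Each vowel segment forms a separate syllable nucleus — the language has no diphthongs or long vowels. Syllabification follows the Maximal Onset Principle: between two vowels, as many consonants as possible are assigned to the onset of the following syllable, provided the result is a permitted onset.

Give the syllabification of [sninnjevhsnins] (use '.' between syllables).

snin.njevh.snins

Vowels present: i, e, i; each is a nucleus, giving 3 syllables.
Between /i/ (V1) and /e/ (V2): /nnj/ — longest licit onset from the right is /nj/, leaving /n/ as coda.
Between /e/ (V2) and /i/ (V3): /vhsn/ — longest licit onset from the right is /sn/, leaving /vh/ as coda.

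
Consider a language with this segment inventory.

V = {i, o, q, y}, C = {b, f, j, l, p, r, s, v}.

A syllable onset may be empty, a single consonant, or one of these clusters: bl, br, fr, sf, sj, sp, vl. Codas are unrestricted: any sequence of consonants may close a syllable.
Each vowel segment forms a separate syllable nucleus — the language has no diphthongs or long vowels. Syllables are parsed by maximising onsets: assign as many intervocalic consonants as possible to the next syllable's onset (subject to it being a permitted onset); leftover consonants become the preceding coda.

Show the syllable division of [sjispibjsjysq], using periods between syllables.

Vowels present: i, i, y, q; each is a nucleus, giving 4 syllables.
/i…i/ gap (V1→V2): cluster /sp/ — /sp/ is itself a permitted onset, so the whole cluster goes right; preceding coda = ∅.
/i…y/ gap (V2→V3): /bjsj/ splits as /bj/ + /sj/ (/sj/ is the longest suffix that is a licit onset).
/y…q/ gap (V3→V4): just /s/ — single C goes to the following onset.

sji.spibj.sjy.sq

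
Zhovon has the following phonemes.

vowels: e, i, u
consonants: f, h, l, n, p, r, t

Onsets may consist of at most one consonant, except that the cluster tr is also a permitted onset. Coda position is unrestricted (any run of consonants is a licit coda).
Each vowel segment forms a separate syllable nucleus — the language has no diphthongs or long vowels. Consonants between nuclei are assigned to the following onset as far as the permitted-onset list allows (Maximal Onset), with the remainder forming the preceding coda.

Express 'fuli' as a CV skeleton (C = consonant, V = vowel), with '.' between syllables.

Vowels present: u, i; each is a nucleus, giving 2 syllables.
V1 /u/ – V2 /i/: just /l/ — single C goes to the following onset.
Putting it together: fu.li.
Mapping each syllable to C/V: /fu/ → CV, /li/ → CV.

CV.CV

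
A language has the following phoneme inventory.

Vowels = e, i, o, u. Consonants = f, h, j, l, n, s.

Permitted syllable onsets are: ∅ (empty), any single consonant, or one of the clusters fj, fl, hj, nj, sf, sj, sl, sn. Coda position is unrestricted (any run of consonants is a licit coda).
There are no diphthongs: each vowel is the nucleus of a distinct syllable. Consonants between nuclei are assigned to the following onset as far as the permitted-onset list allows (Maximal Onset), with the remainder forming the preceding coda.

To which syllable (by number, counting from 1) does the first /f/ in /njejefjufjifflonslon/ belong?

3

The vowels are e, e, u, i, o, o — 6 nuclei, so 6 syllables.
Between /e/ (V1) and /e/ (V2): /j/ is a single consonant, so it becomes the next onset.
Between /e/ (V2) and /u/ (V3): /fj/ is a licit onset in full, so it all attaches to the next syllable.
Between /u/ (V3) and /i/ (V4): cluster /fj/ — /fj/ is itself a permitted onset, so the whole cluster goes right; preceding coda = ∅.
Between /i/ (V4) and /o/ (V5): cluster /ffl/ — the longest permitted-onset suffix is /fl/; onset = /fl/, preceding coda = /f/.
Between /o/ (V5) and /o/ (V6): cluster /nsl/ — the longest permitted-onset suffix is /sl/; onset = /sl/, preceding coda = /n/.
So the parse is nje.je.fju.fjif.flon.slon.
The first /f/ is in the onset of syllable 3 (/fju/).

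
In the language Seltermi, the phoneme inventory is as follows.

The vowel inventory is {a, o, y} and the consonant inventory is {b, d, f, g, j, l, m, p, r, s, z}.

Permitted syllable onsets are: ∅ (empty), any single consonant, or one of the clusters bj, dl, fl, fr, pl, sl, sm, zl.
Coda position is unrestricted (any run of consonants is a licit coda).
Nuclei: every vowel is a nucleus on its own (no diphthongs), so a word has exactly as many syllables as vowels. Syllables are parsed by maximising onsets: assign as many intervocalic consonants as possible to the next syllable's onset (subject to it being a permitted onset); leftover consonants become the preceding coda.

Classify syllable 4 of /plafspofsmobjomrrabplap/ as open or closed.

closed

The vowels are a, o, o, o, a, a — 6 nuclei, so 6 syllables.
Between /a/ (V1) and /o/ (V2): cluster /fsp/ — the longest permitted-onset suffix is /p/; onset = /p/, preceding coda = /fs/.
Between /o/ (V2) and /o/ (V3): /fsm/ — longest licit onset from the right is /sm/, leaving /f/ as coda.
Between /o/ (V3) and /o/ (V4): /bj/ is a licit onset in full, so it all attaches to the next syllable.
Between /o/ (V4) and /a/ (V5): /mrr/ — longest licit onset from the right is /r/, leaving /mr/ as coda.
Between /a/ (V5) and /a/ (V6): /bpl/ — longest licit onset from the right is /pl/, leaving /b/ as coda.
So the parse is plafs.pof.smo.bjomr.rab.plap.
Syllable 4 is /bjomr/ with coda /mr/, so it is closed.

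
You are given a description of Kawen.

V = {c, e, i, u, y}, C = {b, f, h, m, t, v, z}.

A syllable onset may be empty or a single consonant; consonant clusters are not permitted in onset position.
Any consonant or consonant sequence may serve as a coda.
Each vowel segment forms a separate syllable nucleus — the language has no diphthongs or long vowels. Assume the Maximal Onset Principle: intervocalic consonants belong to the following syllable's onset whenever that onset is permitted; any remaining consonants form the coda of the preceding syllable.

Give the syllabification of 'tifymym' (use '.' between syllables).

Nuclei (vowels): i, y, y → 3 syllables.
/i…y/ gap (V1→V2): just /f/ — single C goes to the following onset.
/y…y/ gap (V2→V3): just /m/ — single C goes to the following onset.

ti.fy.mym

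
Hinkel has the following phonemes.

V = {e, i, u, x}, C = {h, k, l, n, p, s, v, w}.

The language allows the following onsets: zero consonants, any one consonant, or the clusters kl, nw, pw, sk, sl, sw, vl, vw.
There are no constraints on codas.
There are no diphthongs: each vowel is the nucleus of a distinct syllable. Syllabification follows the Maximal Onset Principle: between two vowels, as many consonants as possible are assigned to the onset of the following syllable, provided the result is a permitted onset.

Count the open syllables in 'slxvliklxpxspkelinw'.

Vowels present: x, i, x, x, e, i; each is a nucleus, giving 6 syllables.
/x…i/ gap (V1→V2): cluster /vl/ — /vl/ is itself a permitted onset, so the whole cluster goes right; preceding coda = ∅.
/i…x/ gap (V2→V3): /kl/ is a licit onset in full, so it all attaches to the next syllable.
/x…x/ gap (V3→V4): /p/ → onset of the next syllable (single consonants are always licit onsets).
/x…e/ gap (V4→V5): /spk/; trying suffixes from longest down, /k/ is the first permitted one, so coda /sp/ | onset /k/.
/e…i/ gap (V5→V6): /l/ → onset of the next syllable (single consonants are always licit onsets).
Result: slx.vli.klx.pxsp.ke.linw.
Classifying each syllable: /slx/ (open), /vli/ (open), /klx/ (open), /pxsp/ (closed), /ke/ (open), /linw/ (closed).
Open syllables: 4.

4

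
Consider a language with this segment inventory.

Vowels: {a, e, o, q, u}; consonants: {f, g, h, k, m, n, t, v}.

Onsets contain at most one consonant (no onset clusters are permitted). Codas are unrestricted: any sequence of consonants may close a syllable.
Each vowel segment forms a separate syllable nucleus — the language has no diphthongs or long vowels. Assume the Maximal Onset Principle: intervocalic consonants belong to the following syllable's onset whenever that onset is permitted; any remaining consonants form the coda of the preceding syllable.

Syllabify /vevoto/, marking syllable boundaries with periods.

The vowels are e, o, o — 3 nuclei, so 3 syllables.
V1 /e/ – V2 /o/: just /v/ — single C goes to the following onset.
V2 /o/ – V3 /o/: just /t/ — single C goes to the following onset.

ve.vo.to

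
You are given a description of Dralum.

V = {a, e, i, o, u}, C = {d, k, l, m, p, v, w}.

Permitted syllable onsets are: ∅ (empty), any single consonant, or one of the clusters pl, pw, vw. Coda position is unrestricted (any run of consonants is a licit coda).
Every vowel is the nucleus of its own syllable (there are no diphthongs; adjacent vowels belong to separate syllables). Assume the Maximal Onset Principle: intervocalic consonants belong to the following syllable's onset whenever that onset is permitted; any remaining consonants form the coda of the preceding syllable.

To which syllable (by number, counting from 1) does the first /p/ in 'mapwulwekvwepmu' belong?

Nuclei (vowels): a, u, e, e, u → 5 syllables.
σ1/σ2 boundary: cluster /pw/ — /pw/ is itself a permitted onset, so the whole cluster goes right; preceding coda = ∅.
σ2/σ3 boundary: cluster /lw/ — the longest permitted-onset suffix is /w/; onset = /w/, preceding coda = /l/.
σ3/σ4 boundary: /kvw/ splits as /k/ + /vw/ (/vw/ is the longest suffix that is a licit onset).
σ4/σ5 boundary: /pm/ splits as /p/ + /m/ (/m/ is the longest suffix that is a licit onset).
So the parse is ma.pwul.wek.vwep.mu.
The first /p/ is in the onset of syllable 2 (/pwul/).

2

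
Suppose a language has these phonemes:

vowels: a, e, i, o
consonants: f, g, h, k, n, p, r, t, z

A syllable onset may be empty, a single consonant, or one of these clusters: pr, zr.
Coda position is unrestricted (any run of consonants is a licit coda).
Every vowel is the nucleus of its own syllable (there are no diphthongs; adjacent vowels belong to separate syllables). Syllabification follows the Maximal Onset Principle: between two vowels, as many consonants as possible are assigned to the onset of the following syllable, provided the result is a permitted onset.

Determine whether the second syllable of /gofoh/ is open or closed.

closed

Vowels present: o, o; each is a nucleus, giving 2 syllables.
σ1/σ2 boundary: /f/ → onset of the next syllable (single consonants are always licit onsets).
Result: go.foh.
Syllable 2 is /foh/ with coda /h/, so it is closed.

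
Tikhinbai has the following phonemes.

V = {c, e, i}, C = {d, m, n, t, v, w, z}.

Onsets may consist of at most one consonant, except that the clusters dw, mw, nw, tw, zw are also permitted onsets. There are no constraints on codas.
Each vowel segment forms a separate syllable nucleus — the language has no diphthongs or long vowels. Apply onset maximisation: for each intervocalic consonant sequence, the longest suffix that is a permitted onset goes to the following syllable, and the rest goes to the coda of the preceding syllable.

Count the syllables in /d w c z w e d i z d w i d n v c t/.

5

Vowels present: c, e, i, i, c; each is a nucleus, giving 5 syllables.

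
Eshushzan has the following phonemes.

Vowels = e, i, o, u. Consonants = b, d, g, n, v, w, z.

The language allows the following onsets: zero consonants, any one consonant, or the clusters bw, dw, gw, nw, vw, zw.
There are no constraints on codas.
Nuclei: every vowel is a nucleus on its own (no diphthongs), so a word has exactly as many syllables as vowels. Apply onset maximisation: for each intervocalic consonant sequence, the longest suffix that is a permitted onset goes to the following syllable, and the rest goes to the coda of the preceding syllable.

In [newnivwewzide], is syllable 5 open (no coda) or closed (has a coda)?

open

The vowels are e, i, e, i, e — 5 nuclei, so 5 syllables.
σ1/σ2 boundary: /wn/ — longest licit onset from the right is /n/, leaving /w/ as coda.
σ2/σ3 boundary: /vw/ is a licit onset in full, so it all attaches to the next syllable.
σ3/σ4 boundary: /wz/; trying suffixes from longest down, /z/ is the first permitted one, so coda /w/ | onset /z/.
σ4/σ5 boundary: just /d/ — single C goes to the following onset.
Result: new.ni.vwew.zi.de.
Syllable 5 is /de/; it ends in its nucleus with no coda, so it is open.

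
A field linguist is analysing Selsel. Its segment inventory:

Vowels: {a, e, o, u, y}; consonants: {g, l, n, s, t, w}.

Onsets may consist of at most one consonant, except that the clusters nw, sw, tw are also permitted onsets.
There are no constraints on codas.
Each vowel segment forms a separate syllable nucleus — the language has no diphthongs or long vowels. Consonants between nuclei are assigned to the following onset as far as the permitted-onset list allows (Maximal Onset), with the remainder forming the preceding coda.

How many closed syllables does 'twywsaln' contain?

Nuclei (vowels): y, a → 2 syllables.
/y…a/ gap (V1→V2): /ws/ splits as /w/ + /s/ (/s/ is the longest suffix that is a licit onset).
Putting it together: twyw.saln.
Classifying each syllable: /twyw/ (closed), /saln/ (closed).
Closed syllables: 2.

2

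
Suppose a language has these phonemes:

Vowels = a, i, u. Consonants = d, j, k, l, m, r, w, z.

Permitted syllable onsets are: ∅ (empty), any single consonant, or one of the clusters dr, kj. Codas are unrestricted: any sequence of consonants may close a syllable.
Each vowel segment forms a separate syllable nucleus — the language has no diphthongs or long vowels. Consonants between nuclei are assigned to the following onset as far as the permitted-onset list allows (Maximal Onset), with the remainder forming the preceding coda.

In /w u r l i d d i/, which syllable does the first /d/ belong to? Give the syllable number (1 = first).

2

Vowels present: u, i, i; each is a nucleus, giving 3 syllables.
V1 /u/ – V2 /i/: /rl/ — longest licit onset from the right is /l/, leaving /r/ as coda.
V2 /i/ – V3 /i/: cluster /dd/ — the longest permitted-onset suffix is /d/; onset = /d/, preceding coda = /d/.
So the parse is wur.lid.di.
The first /d/ is in the coda of syllable 2 (/lid/).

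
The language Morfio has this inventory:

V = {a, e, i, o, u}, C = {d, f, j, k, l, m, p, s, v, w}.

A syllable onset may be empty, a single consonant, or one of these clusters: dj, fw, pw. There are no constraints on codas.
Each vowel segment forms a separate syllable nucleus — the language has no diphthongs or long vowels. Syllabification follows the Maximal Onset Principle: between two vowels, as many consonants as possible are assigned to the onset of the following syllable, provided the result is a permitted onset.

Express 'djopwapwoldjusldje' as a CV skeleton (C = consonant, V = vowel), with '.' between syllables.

Vowels present: o, a, o, u, e; each is a nucleus, giving 5 syllables.
Between /o/ (V1) and /a/ (V2): cluster /pw/ — /pw/ is itself a permitted onset, so the whole cluster goes right; preceding coda = ∅.
Between /a/ (V2) and /o/ (V3): /pw/ is a licit onset in full, so it all attaches to the next syllable.
Between /o/ (V3) and /u/ (V4): cluster /ldj/ — the longest permitted-onset suffix is /dj/; onset = /dj/, preceding coda = /l/.
Between /u/ (V4) and /e/ (V5): /sldj/; trying suffixes from longest down, /dj/ is the first permitted one, so coda /sl/ | onset /dj/.
Result: djo.pwa.pwol.djusl.dje.
Mapping each syllable to C/V: /djo/ → CCV, /pwa/ → CCV, /pwol/ → CCVC, /djusl/ → CCVCC, /dje/ → CCV.

CCV.CCV.CCVC.CCVCC.CCV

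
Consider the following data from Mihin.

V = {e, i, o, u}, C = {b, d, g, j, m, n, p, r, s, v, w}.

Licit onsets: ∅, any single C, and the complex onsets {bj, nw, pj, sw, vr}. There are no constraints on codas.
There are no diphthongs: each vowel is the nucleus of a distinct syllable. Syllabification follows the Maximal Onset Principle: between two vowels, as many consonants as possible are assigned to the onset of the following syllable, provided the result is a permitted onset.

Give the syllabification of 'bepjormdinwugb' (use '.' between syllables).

Vowels present: e, o, i, u; each is a nucleus, giving 4 syllables.
σ1/σ2 boundary: cluster /pj/ — /pj/ is itself a permitted onset, so the whole cluster goes right; preceding coda = ∅.
σ2/σ3 boundary: cluster /rmd/ — the longest permitted-onset suffix is /d/; onset = /d/, preceding coda = /rm/.
σ3/σ4 boundary: /nw/ — entire cluster is a permitted onset → onset /nw/, coda ∅.

be.pjorm.di.nwugb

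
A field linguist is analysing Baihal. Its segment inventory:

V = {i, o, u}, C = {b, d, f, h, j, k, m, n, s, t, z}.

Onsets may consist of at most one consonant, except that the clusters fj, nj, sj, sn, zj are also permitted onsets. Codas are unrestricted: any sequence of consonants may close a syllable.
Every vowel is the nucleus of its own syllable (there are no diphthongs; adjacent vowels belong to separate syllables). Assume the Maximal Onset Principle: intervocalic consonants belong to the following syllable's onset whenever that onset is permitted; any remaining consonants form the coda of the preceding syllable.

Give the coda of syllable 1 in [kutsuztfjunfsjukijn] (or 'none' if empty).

Nuclei (vowels): u, u, u, u, i → 5 syllables.
Between /u/ (V1) and /u/ (V2): cluster /ts/ — the longest permitted-onset suffix is /s/; onset = /s/, preceding coda = /t/.
Between /u/ (V2) and /u/ (V3): /ztfj/ splits as /zt/ + /fj/ (/fj/ is the longest suffix that is a licit onset).
Between /u/ (V3) and /u/ (V4): cluster /nfsj/ — the longest permitted-onset suffix is /sj/; onset = /sj/, preceding coda = /nf/.
Between /u/ (V4) and /i/ (V5): /k/ → onset of the next syllable (single consonants are always licit onsets).
Putting it together: kut.suzt.fjunf.sju.kijn.
Syllable 1 is /kut/: onset /k/, nucleus /u/, coda /t/.

t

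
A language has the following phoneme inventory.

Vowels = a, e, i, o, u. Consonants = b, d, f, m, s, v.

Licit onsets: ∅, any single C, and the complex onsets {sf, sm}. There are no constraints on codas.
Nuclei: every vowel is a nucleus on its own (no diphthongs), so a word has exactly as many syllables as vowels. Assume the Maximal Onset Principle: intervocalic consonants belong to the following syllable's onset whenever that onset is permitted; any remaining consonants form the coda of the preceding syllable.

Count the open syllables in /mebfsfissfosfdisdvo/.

Nuclei (vowels): e, i, o, i, o → 5 syllables.
V1 /e/ – V2 /i/: /bfsf/ — longest licit onset from the right is /sf/, leaving /bf/ as coda.
V2 /i/ – V3 /o/: cluster /ssf/ — the longest permitted-onset suffix is /sf/; onset = /sf/, preceding coda = /s/.
V3 /o/ – V4 /i/: /sfd/; trying suffixes from longest down, /d/ is the first permitted one, so coda /sf/ | onset /d/.
V4 /i/ – V5 /o/: /sdv/ — longest licit onset from the right is /v/, leaving /sd/ as coda.
Putting it together: mebf.sfis.sfosf.disd.vo.
Classifying each syllable: /mebf/ (closed), /sfis/ (closed), /sfosf/ (closed), /disd/ (closed), /vo/ (open).
Open syllables: 1.

1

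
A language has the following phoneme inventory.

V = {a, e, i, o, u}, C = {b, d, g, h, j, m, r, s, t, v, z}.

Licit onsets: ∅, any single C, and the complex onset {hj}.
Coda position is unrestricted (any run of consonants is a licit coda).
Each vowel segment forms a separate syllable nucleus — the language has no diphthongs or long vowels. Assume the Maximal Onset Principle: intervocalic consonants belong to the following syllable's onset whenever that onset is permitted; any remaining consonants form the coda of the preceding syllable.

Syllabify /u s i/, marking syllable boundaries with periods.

u.si

Nuclei (vowels): u, i → 2 syllables.
σ1/σ2 boundary: /s/ is a single consonant, so it becomes the next onset.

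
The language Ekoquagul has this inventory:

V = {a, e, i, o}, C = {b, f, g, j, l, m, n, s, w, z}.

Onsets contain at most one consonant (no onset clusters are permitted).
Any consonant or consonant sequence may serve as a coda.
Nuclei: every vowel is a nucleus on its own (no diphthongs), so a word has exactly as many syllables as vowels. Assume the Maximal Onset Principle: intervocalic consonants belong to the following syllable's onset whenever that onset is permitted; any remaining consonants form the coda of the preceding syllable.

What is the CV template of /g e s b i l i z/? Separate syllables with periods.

CVC.CV.CVC

The vowels are e, i, i — 3 nuclei, so 3 syllables.
σ1/σ2 boundary: /sb/ splits as /s/ + /b/ (/b/ is the longest suffix that is a licit onset).
σ2/σ3 boundary: just /l/ — single C goes to the following onset.
Syllabification: ges.bi.liz.
Mapping each syllable to C/V: /ges/ → CVC, /bi/ → CV, /liz/ → CVC.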